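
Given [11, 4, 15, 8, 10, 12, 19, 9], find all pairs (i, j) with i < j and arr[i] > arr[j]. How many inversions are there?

Finding inversions in [11, 4, 15, 8, 10, 12, 19, 9]:

(0, 1): arr[0]=11 > arr[1]=4
(0, 3): arr[0]=11 > arr[3]=8
(0, 4): arr[0]=11 > arr[4]=10
(0, 7): arr[0]=11 > arr[7]=9
(2, 3): arr[2]=15 > arr[3]=8
(2, 4): arr[2]=15 > arr[4]=10
(2, 5): arr[2]=15 > arr[5]=12
(2, 7): arr[2]=15 > arr[7]=9
(4, 7): arr[4]=10 > arr[7]=9
(5, 7): arr[5]=12 > arr[7]=9
(6, 7): arr[6]=19 > arr[7]=9

Total inversions: 11

The array has 11 inversion(s): (0,1), (0,3), (0,4), (0,7), (2,3), (2,4), (2,5), (2,7), (4,7), (5,7), (6,7). Each pair (i,j) satisfies i < j and arr[i] > arr[j].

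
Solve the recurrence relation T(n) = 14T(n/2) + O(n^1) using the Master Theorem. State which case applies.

Master Theorem for T(n) = 14T(n/2) + O(n^1):

a = 14, b = 2, c = 1
log_b(a) = log_2(14) = 3.8074

Case 1: c = 1 < log_2(14) = 3.8074
T(n) = O(n^(log_2 14))

For T(n) = 14T(n/2) + O(n^1): log_2(14) = 3.8074. This is Case 1 of the Master Theorem (c < log_b(a), work dominated by leaves), giving O(n^(log_2 14)).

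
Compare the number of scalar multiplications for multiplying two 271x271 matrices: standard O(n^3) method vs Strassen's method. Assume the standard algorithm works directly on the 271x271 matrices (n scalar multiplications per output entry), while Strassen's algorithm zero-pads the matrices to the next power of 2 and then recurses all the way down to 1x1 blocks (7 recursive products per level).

Matrix multiplication for 271x271 matrices:

Strassen's algorithm requires power-of-2 dimensions. Pad 271x271 to 512x512 (next power of 2).

Standard algorithm: 271^3 = 19902511 multiplications
Strassen's algorithm: 7^(log2(512)) = 7^9 = 40353607 multiplications
Difference: 19902511 - 40353607 = -20451096 (Strassen uses MORE here due to padding overhead — for small or just-over-power-of-2 n, padding can outweigh the per-level savings)

Standard: 19902511 multiplications (271^3). Strassen: 40353607 multiplications (7^9, after padding to 512x512). Strassen reduces 8 recursive multiplications to 7 at each level.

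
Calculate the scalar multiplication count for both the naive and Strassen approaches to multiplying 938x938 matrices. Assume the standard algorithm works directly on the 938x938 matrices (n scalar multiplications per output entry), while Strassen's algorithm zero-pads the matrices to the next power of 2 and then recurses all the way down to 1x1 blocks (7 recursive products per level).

Matrix multiplication for 938x938 matrices:

Strassen's algorithm requires power-of-2 dimensions. Pad 938x938 to 1024x1024 (next power of 2).

Standard algorithm: 938^3 = 825293672 multiplications
Strassen's algorithm: 7^(log2(1024)) = 7^10 = 282475249 multiplications
Savings: 825293672 - 282475249 = 542818423 multiplications

Standard: 825293672 multiplications (938^3). Strassen: 282475249 multiplications (7^10, after padding to 1024x1024). Strassen reduces 8 recursive multiplications to 7 at each level.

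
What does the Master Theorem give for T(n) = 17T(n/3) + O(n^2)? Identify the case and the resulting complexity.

Master Theorem for T(n) = 17T(n/3) + O(n^2):

a = 17, b = 3, c = 2
log_b(a) = log_3(17) = 2.5789

Case 1: c = 2 < log_3(17) = 2.5789
T(n) = O(n^(log_3 17))

For T(n) = 17T(n/3) + O(n^2): log_3(17) = 2.5789. This is Case 1 of the Master Theorem (c < log_b(a), work dominated by leaves), giving O(n^(log_3 17)).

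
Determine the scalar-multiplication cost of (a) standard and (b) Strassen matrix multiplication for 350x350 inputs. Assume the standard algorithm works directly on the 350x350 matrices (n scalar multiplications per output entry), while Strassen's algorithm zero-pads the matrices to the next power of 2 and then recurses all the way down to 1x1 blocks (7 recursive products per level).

Matrix multiplication for 350x350 matrices:

Strassen's algorithm requires power-of-2 dimensions. Pad 350x350 to 512x512 (next power of 2).

Standard algorithm: 350^3 = 42875000 multiplications
Strassen's algorithm: 7^(log2(512)) = 7^9 = 40353607 multiplications
Savings: 42875000 - 40353607 = 2521393 multiplications

Standard: 42875000 multiplications (350^3). Strassen: 40353607 multiplications (7^9, after padding to 512x512). Strassen reduces 8 recursive multiplications to 7 at each level.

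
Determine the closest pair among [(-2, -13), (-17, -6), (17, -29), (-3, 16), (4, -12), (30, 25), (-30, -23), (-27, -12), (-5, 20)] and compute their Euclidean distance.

Computing all pairwise distances among 9 points:

d((-2, -13), (-17, -6)) = 16.5529
d((-2, -13), (17, -29)) = 24.8395
d((-2, -13), (-3, 16)) = 29.0172
d((-2, -13), (4, -12)) = 6.0828
d((-2, -13), (30, 25)) = 49.679
d((-2, -13), (-30, -23)) = 29.7321
d((-2, -13), (-27, -12)) = 25.02
d((-2, -13), (-5, 20)) = 33.1361
d((-17, -6), (17, -29)) = 41.0488
d((-17, -6), (-3, 16)) = 26.0768
d((-17, -6), (4, -12)) = 21.8403
d((-17, -6), (30, 25)) = 56.3028
d((-17, -6), (-30, -23)) = 21.4009
d((-17, -6), (-27, -12)) = 11.6619
d((-17, -6), (-5, 20)) = 28.6356
d((17, -29), (-3, 16)) = 49.2443
d((17, -29), (4, -12)) = 21.4009
d((17, -29), (30, 25)) = 55.5428
d((17, -29), (-30, -23)) = 47.3814
d((17, -29), (-27, -12)) = 47.1699
d((17, -29), (-5, 20)) = 53.7122
d((-3, 16), (4, -12)) = 28.8617
d((-3, 16), (30, 25)) = 34.2053
d((-3, 16), (-30, -23)) = 47.4342
d((-3, 16), (-27, -12)) = 36.8782
d((-3, 16), (-5, 20)) = 4.4721 <-- minimum
d((4, -12), (30, 25)) = 45.2217
d((4, -12), (-30, -23)) = 35.7351
d((4, -12), (-27, -12)) = 31.0
d((4, -12), (-5, 20)) = 33.2415
d((30, 25), (-30, -23)) = 76.8375
d((30, 25), (-27, -12)) = 67.9559
d((30, 25), (-5, 20)) = 35.3553
d((-30, -23), (-27, -12)) = 11.4018
d((-30, -23), (-5, 20)) = 49.7393
d((-27, -12), (-5, 20)) = 38.833

Closest pair: (-3, 16) and (-5, 20) with distance 4.4721

The closest pair is (-3, 16) and (-5, 20) with Euclidean distance 4.4721. For 9 points, brute-force pairwise comparison is shown above. For large n, the divide-and-conquer algorithm (sort by x, recurse on halves, check the dividing strip) achieves O(n log n).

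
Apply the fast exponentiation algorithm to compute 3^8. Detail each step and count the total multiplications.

Computing 3^8 by squaring (build up from 3^1; each line after the first costs one multiplication):

3^1 = 3
3^2 = (3^1)^2 = 3^2 = 9
3^4 = (3^2)^2 = 9^2 = 81
3^8 = (3^4)^2 = 81^2 = 6561

Result: 6561
Multiplications needed: 3 (3 lines after 3^1)

3^8 = 6561. Using exponentiation by squaring, this requires 3 multiplications. The key idea: if the exponent is even, square the half-power; if odd, multiply by the base once.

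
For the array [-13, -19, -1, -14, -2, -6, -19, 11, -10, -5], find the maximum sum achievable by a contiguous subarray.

Using Kadane's algorithm on [-13, -19, -1, -14, -2, -6, -19, 11, -10, -5]:

Scanning through the array:
Position 1 (value -19): max_ending_here = -19, max_so_far = -13
Position 2 (value -1): max_ending_here = -1, max_so_far = -1
Position 3 (value -14): max_ending_here = -14, max_so_far = -1
Position 4 (value -2): max_ending_here = -2, max_so_far = -1
Position 5 (value -6): max_ending_here = -6, max_so_far = -1
Position 6 (value -19): max_ending_here = -19, max_so_far = -1
Position 7 (value 11): max_ending_here = 11, max_so_far = 11
Position 8 (value -10): max_ending_here = 1, max_so_far = 11
Position 9 (value -5): max_ending_here = -4, max_so_far = 11

Maximum subarray: [11]
Maximum sum: 11

The maximum subarray is [11] with sum 11. This subarray runs from index 7 to index 7.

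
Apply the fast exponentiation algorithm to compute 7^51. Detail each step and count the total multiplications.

Computing 7^51 by squaring (build up from 7^1; each line after the first costs one multiplication):

7^1 = 7
7^2 = (7^1)^2 = 7^2 = 49
7^3 = 7 * 7^2 = 7 * 49 = 343
7^6 = (7^3)^2 = 343^2 = 117649
7^12 = (7^6)^2 = 117649^2 = 13841287201
7^24 = (7^12)^2 = 13841287201^2 = 191581231380566414401
7^25 = 7 * 7^24 = 7 * 191581231380566414401 = 1341068619663964900807
7^50 = (7^25)^2 = 1341068619663964900807^2 = 1798465042647412146620280340569649349251249
7^51 = 7 * 7^50 = 7 * 1798465042647412146620280340569649349251249 = 12589255298531885026341962383987545444758743

Result: 12589255298531885026341962383987545444758743
Multiplications needed: 8 (8 lines after 7^1)

7^51 = 12589255298531885026341962383987545444758743. Using exponentiation by squaring, this requires 8 multiplications. The key idea: if the exponent is even, square the half-power; if odd, multiply by the base once.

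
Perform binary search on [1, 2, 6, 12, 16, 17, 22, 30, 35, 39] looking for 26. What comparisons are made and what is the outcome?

Binary search for 26 in [1, 2, 6, 12, 16, 17, 22, 30, 35, 39]:

lo=0, hi=9, mid=4, arr[mid]=16 -> 16 < 26, search right half
lo=5, hi=9, mid=7, arr[mid]=30 -> 30 > 26, search left half
lo=5, hi=6, mid=5, arr[mid]=17 -> 17 < 26, search right half
lo=6, hi=6, mid=6, arr[mid]=22 -> 22 < 26, search right half
lo=7 > hi=6, target 26 not found

Binary search determines that 26 is not in the array after 4 comparisons. The search space was exhausted without finding the target.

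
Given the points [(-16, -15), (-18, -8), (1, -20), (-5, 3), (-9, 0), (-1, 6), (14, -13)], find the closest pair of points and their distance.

Computing all pairwise distances among 7 points:

d((-16, -15), (-18, -8)) = 7.2801
d((-16, -15), (1, -20)) = 17.72
d((-16, -15), (-5, 3)) = 21.095
d((-16, -15), (-9, 0)) = 16.5529
d((-16, -15), (-1, 6)) = 25.807
d((-16, -15), (14, -13)) = 30.0666
d((-18, -8), (1, -20)) = 22.4722
d((-18, -8), (-5, 3)) = 17.0294
d((-18, -8), (-9, 0)) = 12.0416
d((-18, -8), (-1, 6)) = 22.0227
d((-18, -8), (14, -13)) = 32.3883
d((1, -20), (-5, 3)) = 23.7697
d((1, -20), (-9, 0)) = 22.3607
d((1, -20), (-1, 6)) = 26.0768
d((1, -20), (14, -13)) = 14.7648
d((-5, 3), (-9, 0)) = 5.0 <-- minimum
d((-5, 3), (-1, 6)) = 5.0 <-- minimum
d((-5, 3), (14, -13)) = 24.8395
d((-9, 0), (-1, 6)) = 10.0
d((-9, 0), (14, -13)) = 26.4197
d((-1, 6), (14, -13)) = 24.2074

Minimum distance: 5.0 (tie among 2 pairs: (-5, 3) and (-9, 0); (-5, 3) and (-1, 6))

The minimum Euclidean distance is 5.0. There is a tie: 2 pairs achieve this minimum — (-5, 3) and (-9, 0); (-5, 3) and (-1, 6). Any of these is a valid closest pair. For 7 points, brute-force pairwise comparison is shown above. For large n, the divide-and-conquer algorithm (sort by x, recurse on halves, check the dividing strip) achieves O(n log n).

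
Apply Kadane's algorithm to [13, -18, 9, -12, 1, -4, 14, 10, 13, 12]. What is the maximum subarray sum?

Using Kadane's algorithm on [13, -18, 9, -12, 1, -4, 14, 10, 13, 12]:

Scanning through the array:
Position 1 (value -18): max_ending_here = -5, max_so_far = 13
Position 2 (value 9): max_ending_here = 9, max_so_far = 13
Position 3 (value -12): max_ending_here = -3, max_so_far = 13
Position 4 (value 1): max_ending_here = 1, max_so_far = 13
Position 5 (value -4): max_ending_here = -3, max_so_far = 13
Position 6 (value 14): max_ending_here = 14, max_so_far = 14
Position 7 (value 10): max_ending_here = 24, max_so_far = 24
Position 8 (value 13): max_ending_here = 37, max_so_far = 37
Position 9 (value 12): max_ending_here = 49, max_so_far = 49

Maximum subarray: [14, 10, 13, 12]
Maximum sum: 49

The maximum subarray is [14, 10, 13, 12] with sum 49. This subarray runs from index 6 to index 9.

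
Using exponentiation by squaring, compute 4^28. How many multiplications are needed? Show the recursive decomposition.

Computing 4^28 by squaring (build up from 4^1; each line after the first costs one multiplication):

4^1 = 4
4^2 = (4^1)^2 = 4^2 = 16
4^3 = 4 * 4^2 = 4 * 16 = 64
4^6 = (4^3)^2 = 64^2 = 4096
4^7 = 4 * 4^6 = 4 * 4096 = 16384
4^14 = (4^7)^2 = 16384^2 = 268435456
4^28 = (4^14)^2 = 268435456^2 = 72057594037927936

Result: 72057594037927936
Multiplications needed: 6 (6 lines after 4^1)

4^28 = 72057594037927936. Using exponentiation by squaring, this requires 6 multiplications. The key idea: if the exponent is even, square the half-power; if odd, multiply by the base once.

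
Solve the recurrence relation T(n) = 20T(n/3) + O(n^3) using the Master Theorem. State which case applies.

Master Theorem for T(n) = 20T(n/3) + O(n^3):

a = 20, b = 3, c = 3
log_b(a) = log_3(20) = 2.7268

Case 3: c = 3 > log_3(20) = 2.7268
T(n) = O(n^3) = O(n^3)

For T(n) = 20T(n/3) + O(n^3): log_3(20) = 2.7268. This is Case 3 of the Master Theorem (c > log_b(a), work dominated by root), giving O(n^3).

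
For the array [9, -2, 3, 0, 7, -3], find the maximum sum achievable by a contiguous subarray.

Using Kadane's algorithm on [9, -2, 3, 0, 7, -3]:

Scanning through the array:
Position 1 (value -2): max_ending_here = 7, max_so_far = 9
Position 2 (value 3): max_ending_here = 10, max_so_far = 10
Position 3 (value 0): max_ending_here = 10, max_so_far = 10
Position 4 (value 7): max_ending_here = 17, max_so_far = 17
Position 5 (value -3): max_ending_here = 14, max_so_far = 17

Maximum subarray: [9, -2, 3, 0, 7]
Maximum sum: 17

The maximum subarray is [9, -2, 3, 0, 7] with sum 17. This subarray runs from index 0 to index 4.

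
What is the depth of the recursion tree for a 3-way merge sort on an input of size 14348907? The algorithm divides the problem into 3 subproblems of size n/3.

For divide and conquer with division factor 3:

Problem sizes at each level:
Level 0: 14348907
Level 1: 4782969
Level 2: 1594323
Level 3: 531441
Level 4: 177147
Level 5: 59049
Level 6: 19683
Level 7: 6561
Level 8: 2187
Level 9: 729
Level 10: 243
Level 11: 81
Level 12: 27
Level 13: 9
Level 14: 3
Level 15: 1

The root is level 0 and the size-1 base case is level 15 (the tree spans levels 0 through 15, i.e. 16 levels counting the root), so the depth is the number of divisions: log_3(14348907) = 15

The recursion tree depth is log_3(14348907) = 15. At each level, the problem size is divided by 3, so it takes 15 divisions to reduce to a base case of size 1. The algorithm makes 3 recursive calls at each level.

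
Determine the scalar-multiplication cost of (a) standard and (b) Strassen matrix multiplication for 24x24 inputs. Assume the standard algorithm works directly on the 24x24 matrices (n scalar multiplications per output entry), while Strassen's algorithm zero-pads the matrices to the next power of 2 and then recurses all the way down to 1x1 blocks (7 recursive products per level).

Matrix multiplication for 24x24 matrices:

Strassen's algorithm requires power-of-2 dimensions. Pad 24x24 to 32x32 (next power of 2).

Standard algorithm: 24^3 = 13824 multiplications
Strassen's algorithm: 7^(log2(32)) = 7^5 = 16807 multiplications
Difference: 13824 - 16807 = -2983 (Strassen uses MORE here due to padding overhead — for small or just-over-power-of-2 n, padding can outweigh the per-level savings)

Standard: 13824 multiplications (24^3). Strassen: 16807 multiplications (7^5, after padding to 32x32). Strassen reduces 8 recursive multiplications to 7 at each level.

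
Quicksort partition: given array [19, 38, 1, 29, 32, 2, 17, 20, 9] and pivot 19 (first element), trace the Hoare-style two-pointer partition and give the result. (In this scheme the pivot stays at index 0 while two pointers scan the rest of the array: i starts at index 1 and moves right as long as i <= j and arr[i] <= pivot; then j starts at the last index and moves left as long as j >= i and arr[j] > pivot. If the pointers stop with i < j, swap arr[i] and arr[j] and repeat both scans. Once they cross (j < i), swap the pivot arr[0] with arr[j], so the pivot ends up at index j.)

Hoare-style two-pointer partition with pivot = 19:

Initial array: [19, 38, 1, 29, 32, 2, 17, 20, 9]

Pointers start at i = 1, j = 8.
i stops at index 1 (arr[1]=38 > 19), j stops at index 8 (arr[8]=9 <= 19): swap arr[1] and arr[8], array becomes [19, 9, 1, 29, 32, 2, 17, 20, 38]
i stops at index 3 (arr[3]=29 > 19), j stops at index 6 (arr[6]=17 <= 19): swap arr[3] and arr[6], array becomes [19, 9, 1, 17, 32, 2, 29, 20, 38]
i stops at index 4 (arr[4]=32 > 19), j stops at index 5 (arr[5]=2 <= 19): swap arr[4] and arr[5], array becomes [19, 9, 1, 17, 2, 32, 29, 20, 38]
i ends at 5, j ends at 4: the pointers have crossed (j < i), so scanning stops.

Swap pivot arr[0] with arr[4] to place pivot at position 4: [2, 9, 1, 17, 19, 32, 29, 20, 38]
Pivot position: 4

After partitioning with pivot 19, the array becomes [2, 9, 1, 17, 19, 32, 29, 20, 38]. The pivot is placed at index 4. All elements to the left of the pivot are <= 19, and all elements to the right are > 19.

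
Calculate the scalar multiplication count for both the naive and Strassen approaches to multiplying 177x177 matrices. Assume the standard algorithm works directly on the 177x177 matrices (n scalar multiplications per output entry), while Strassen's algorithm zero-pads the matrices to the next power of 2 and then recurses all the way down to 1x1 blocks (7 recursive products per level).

Matrix multiplication for 177x177 matrices:

Strassen's algorithm requires power-of-2 dimensions. Pad 177x177 to 256x256 (next power of 2).

Standard algorithm: 177^3 = 5545233 multiplications
Strassen's algorithm: 7^(log2(256)) = 7^8 = 5764801 multiplications
Difference: 5545233 - 5764801 = -219568 (Strassen uses MORE here due to padding overhead — for small or just-over-power-of-2 n, padding can outweigh the per-level savings)

Standard: 5545233 multiplications (177^3). Strassen: 5764801 multiplications (7^8, after padding to 256x256). Strassen reduces 8 recursive multiplications to 7 at each level.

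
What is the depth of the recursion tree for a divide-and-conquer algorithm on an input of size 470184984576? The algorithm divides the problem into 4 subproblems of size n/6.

For divide and conquer with division factor 6:

Problem sizes at each level:
Level 0: 470184984576
Level 1: 78364164096
Level 2: 13060694016
Level 3: 2176782336
Level 4: 362797056
Level 5: 60466176
Level 6: 10077696
Level 7: 1679616
Level 8: 279936
Level 9: 46656
Level 10: 7776
Level 11: 1296
Level 12: 216
Level 13: 36
Level 14: 6
Level 15: 1

The root is level 0 and the size-1 base case is level 15 (the tree spans levels 0 through 15, i.e. 16 levels counting the root), so the depth is the number of divisions: log_6(470184984576) = 15

The recursion tree depth is log_6(470184984576) = 15. At each level, the problem size is divided by 6, so it takes 15 divisions to reduce to a base case of size 1. The algorithm makes 4 recursive calls at each level.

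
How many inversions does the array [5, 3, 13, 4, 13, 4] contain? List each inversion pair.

Finding inversions in [5, 3, 13, 4, 13, 4]:

(0, 1): arr[0]=5 > arr[1]=3
(0, 3): arr[0]=5 > arr[3]=4
(0, 5): arr[0]=5 > arr[5]=4
(2, 3): arr[2]=13 > arr[3]=4
(2, 5): arr[2]=13 > arr[5]=4
(4, 5): arr[4]=13 > arr[5]=4

Total inversions: 6

The array has 6 inversion(s): (0,1), (0,3), (0,5), (2,3), (2,5), (4,5). Each pair (i,j) satisfies i < j and arr[i] > arr[j].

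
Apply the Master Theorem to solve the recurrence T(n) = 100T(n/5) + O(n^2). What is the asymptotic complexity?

Master Theorem for T(n) = 100T(n/5) + O(n^2):

a = 100, b = 5, c = 2
log_b(a) = log_5(100) = 2.8614

Case 1: c = 2 < log_5(100) = 2.8614
T(n) = O(n^(log_5 100))

For T(n) = 100T(n/5) + O(n^2): log_5(100) = 2.8614. This is Case 1 of the Master Theorem (c < log_b(a), work dominated by leaves), giving O(n^(log_5 100)).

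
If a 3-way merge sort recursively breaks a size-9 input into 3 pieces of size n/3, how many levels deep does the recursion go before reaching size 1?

For divide and conquer with division factor 3:

Problem sizes at each level:
Level 0: 9
Level 1: 3
Level 2: 1

The root is level 0 and the size-1 base case is level 2 (the tree spans levels 0 through 2, i.e. 3 levels counting the root), so the depth is the number of divisions: log_3(9) = 2

The recursion tree depth is log_3(9) = 2. At each level, the problem size is divided by 3, so it takes 2 divisions to reduce to a base case of size 1. The algorithm makes 3 recursive calls at each level.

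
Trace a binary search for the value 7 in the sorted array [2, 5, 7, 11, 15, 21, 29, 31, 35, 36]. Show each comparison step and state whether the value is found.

Binary search for 7 in [2, 5, 7, 11, 15, 21, 29, 31, 35, 36]:

lo=0, hi=9, mid=4, arr[mid]=15 -> 15 > 7, search left half
lo=0, hi=3, mid=1, arr[mid]=5 -> 5 < 7, search right half
lo=2, hi=3, mid=2, arr[mid]=7 -> Found target at index 2!

Binary search finds 7 at index 2 after 3 comparisons. The search repeatedly halves the search space by comparing with the middle element.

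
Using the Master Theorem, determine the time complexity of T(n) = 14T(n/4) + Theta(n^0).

Master Theorem for T(n) = 14T(n/4) + O(n^0):

a = 14, b = 4, c = 0
log_b(a) = log_4(14) = 1.9037

Case 1: c = 0 < log_4(14) = 1.9037
T(n) = O(n^(log_4 14))

For T(n) = 14T(n/4) + O(n^0): log_4(14) = 1.9037. This is Case 1 of the Master Theorem (c < log_b(a), work dominated by leaves), giving O(n^(log_4 14)).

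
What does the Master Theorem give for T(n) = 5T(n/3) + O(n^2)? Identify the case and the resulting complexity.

Master Theorem for T(n) = 5T(n/3) + O(n^2):

a = 5, b = 3, c = 2
log_b(a) = log_3(5) = 1.4650

Case 3: c = 2 > log_3(5) = 1.4650
T(n) = O(n^2) = O(n^2)

For T(n) = 5T(n/3) + O(n^2): log_3(5) = 1.4650. This is Case 3 of the Master Theorem (c > log_b(a), work dominated by root), giving O(n^2).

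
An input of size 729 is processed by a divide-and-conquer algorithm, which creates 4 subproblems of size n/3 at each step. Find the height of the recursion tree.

For divide and conquer with division factor 3:

Problem sizes at each level:
Level 0: 729
Level 1: 243
Level 2: 81
Level 3: 27
Level 4: 9
Level 5: 3
Level 6: 1

The root is level 0 and the size-1 base case is level 6 (the tree spans levels 0 through 6, i.e. 7 levels counting the root), so the depth is the number of divisions: log_3(729) = 6

The recursion tree depth is log_3(729) = 6. At each level, the problem size is divided by 3, so it takes 6 divisions to reduce to a base case of size 1. The algorithm makes 4 recursive calls at each level.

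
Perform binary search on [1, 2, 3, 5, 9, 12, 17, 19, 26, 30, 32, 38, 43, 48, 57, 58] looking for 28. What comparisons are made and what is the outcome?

Binary search for 28 in [1, 2, 3, 5, 9, 12, 17, 19, 26, 30, 32, 38, 43, 48, 57, 58]:

lo=0, hi=15, mid=7, arr[mid]=19 -> 19 < 28, search right half
lo=8, hi=15, mid=11, arr[mid]=38 -> 38 > 28, search left half
lo=8, hi=10, mid=9, arr[mid]=30 -> 30 > 28, search left half
lo=8, hi=8, mid=8, arr[mid]=26 -> 26 < 28, search right half
lo=9 > hi=8, target 28 not found

Binary search determines that 28 is not in the array after 4 comparisons. The search space was exhausted without finding the target.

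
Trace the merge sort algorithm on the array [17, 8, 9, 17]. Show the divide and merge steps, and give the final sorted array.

Merge sort trace:

Split: [17, 8, 9, 17] -> [17, 8] and [9, 17]
  Split: [17, 8] -> [17] and [8]
  Merge: [17] + [8] -> [8, 17]
  Split: [9, 17] -> [9] and [17]
  Merge: [9] + [17] -> [9, 17]
Merge: [8, 17] + [9, 17] -> [8, 9, 17, 17]

Final sorted array: [8, 9, 17, 17]

The merge sort proceeds by recursively splitting the array and merging sorted halves.
After all merges, the sorted array is [8, 9, 17, 17].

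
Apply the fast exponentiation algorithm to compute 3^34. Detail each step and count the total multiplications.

Computing 3^34 by squaring (build up from 3^1; each line after the first costs one multiplication):

3^1 = 3
3^2 = (3^1)^2 = 3^2 = 9
3^4 = (3^2)^2 = 9^2 = 81
3^8 = (3^4)^2 = 81^2 = 6561
3^16 = (3^8)^2 = 6561^2 = 43046721
3^17 = 3 * 3^16 = 3 * 43046721 = 129140163
3^34 = (3^17)^2 = 129140163^2 = 16677181699666569

Result: 16677181699666569
Multiplications needed: 6 (6 lines after 3^1)

3^34 = 16677181699666569. Using exponentiation by squaring, this requires 6 multiplications. The key idea: if the exponent is even, square the half-power; if odd, multiply by the base once.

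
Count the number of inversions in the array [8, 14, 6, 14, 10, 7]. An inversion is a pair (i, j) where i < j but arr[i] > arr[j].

Finding inversions in [8, 14, 6, 14, 10, 7]:

(0, 2): arr[0]=8 > arr[2]=6
(0, 5): arr[0]=8 > arr[5]=7
(1, 2): arr[1]=14 > arr[2]=6
(1, 4): arr[1]=14 > arr[4]=10
(1, 5): arr[1]=14 > arr[5]=7
(3, 4): arr[3]=14 > arr[4]=10
(3, 5): arr[3]=14 > arr[5]=7
(4, 5): arr[4]=10 > arr[5]=7

Total inversions: 8

The array has 8 inversion(s): (0,2), (0,5), (1,2), (1,4), (1,5), (3,4), (3,5), (4,5). Each pair (i,j) satisfies i < j and arr[i] > arr[j].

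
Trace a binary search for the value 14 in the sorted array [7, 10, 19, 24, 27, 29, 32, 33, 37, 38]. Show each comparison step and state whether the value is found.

Binary search for 14 in [7, 10, 19, 24, 27, 29, 32, 33, 37, 38]:

lo=0, hi=9, mid=4, arr[mid]=27 -> 27 > 14, search left half
lo=0, hi=3, mid=1, arr[mid]=10 -> 10 < 14, search right half
lo=2, hi=3, mid=2, arr[mid]=19 -> 19 > 14, search left half
lo=2 > hi=1, target 14 not found

Binary search determines that 14 is not in the array after 3 comparisons. The search space was exhausted without finding the target.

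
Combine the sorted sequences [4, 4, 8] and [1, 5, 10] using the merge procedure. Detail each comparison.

Merging process:

Compare 4 vs 1: take 1 from right. Merged: [1]
Compare 4 vs 5: take 4 from left. Merged: [1, 4]
Compare 4 vs 5: take 4 from left. Merged: [1, 4, 4]
Compare 8 vs 5: take 5 from right. Merged: [1, 4, 4, 5]
Compare 8 vs 10: take 8 from left. Merged: [1, 4, 4, 5, 8]
Append remaining from right: [10]. Merged: [1, 4, 4, 5, 8, 10]

Final merged array: [1, 4, 4, 5, 8, 10]
Total comparisons: 5

The merged array is [1, 4, 4, 5, 8, 10], requiring 5 comparisons. The merge step runs in O(n) time where n is the total number of elements.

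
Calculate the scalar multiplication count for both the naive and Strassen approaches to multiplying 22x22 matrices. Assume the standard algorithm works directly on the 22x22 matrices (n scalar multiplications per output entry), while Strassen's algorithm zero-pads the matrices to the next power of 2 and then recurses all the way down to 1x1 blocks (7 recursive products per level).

Matrix multiplication for 22x22 matrices:

Strassen's algorithm requires power-of-2 dimensions. Pad 22x22 to 32x32 (next power of 2).

Standard algorithm: 22^3 = 10648 multiplications
Strassen's algorithm: 7^(log2(32)) = 7^5 = 16807 multiplications
Difference: 10648 - 16807 = -6159 (Strassen uses MORE here due to padding overhead — for small or just-over-power-of-2 n, padding can outweigh the per-level savings)

Standard: 10648 multiplications (22^3). Strassen: 16807 multiplications (7^5, after padding to 32x32). Strassen reduces 8 recursive multiplications to 7 at each level.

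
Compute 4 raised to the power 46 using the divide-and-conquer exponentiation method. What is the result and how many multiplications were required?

Computing 4^46 by squaring (build up from 4^1; each line after the first costs one multiplication):

4^1 = 4
4^2 = (4^1)^2 = 4^2 = 16
4^4 = (4^2)^2 = 16^2 = 256
4^5 = 4 * 4^4 = 4 * 256 = 1024
4^10 = (4^5)^2 = 1024^2 = 1048576
4^11 = 4 * 4^10 = 4 * 1048576 = 4194304
4^22 = (4^11)^2 = 4194304^2 = 17592186044416
4^23 = 4 * 4^22 = 4 * 17592186044416 = 70368744177664
4^46 = (4^23)^2 = 70368744177664^2 = 4951760157141521099596496896

Result: 4951760157141521099596496896
Multiplications needed: 8 (8 lines after 4^1)

4^46 = 4951760157141521099596496896. Using exponentiation by squaring, this requires 8 multiplications. The key idea: if the exponent is even, square the half-power; if odd, multiply by the base once.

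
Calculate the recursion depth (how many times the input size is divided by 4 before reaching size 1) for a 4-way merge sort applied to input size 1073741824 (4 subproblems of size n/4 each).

For divide and conquer with division factor 4:

Problem sizes at each level:
Level 0: 1073741824
Level 1: 268435456
Level 2: 67108864
Level 3: 16777216
Level 4: 4194304
Level 5: 1048576
Level 6: 262144
Level 7: 65536
Level 8: 16384
Level 9: 4096
Level 10: 1024
Level 11: 256
Level 12: 64
Level 13: 16
Level 14: 4
Level 15: 1

The root is level 0 and the size-1 base case is level 15 (the tree spans levels 0 through 15, i.e. 16 levels counting the root), so the depth is the number of divisions: log_4(1073741824) = 15

The recursion tree depth is log_4(1073741824) = 15. At each level, the problem size is divided by 4, so it takes 15 divisions to reduce to a base case of size 1. The algorithm makes 4 recursive calls at each level.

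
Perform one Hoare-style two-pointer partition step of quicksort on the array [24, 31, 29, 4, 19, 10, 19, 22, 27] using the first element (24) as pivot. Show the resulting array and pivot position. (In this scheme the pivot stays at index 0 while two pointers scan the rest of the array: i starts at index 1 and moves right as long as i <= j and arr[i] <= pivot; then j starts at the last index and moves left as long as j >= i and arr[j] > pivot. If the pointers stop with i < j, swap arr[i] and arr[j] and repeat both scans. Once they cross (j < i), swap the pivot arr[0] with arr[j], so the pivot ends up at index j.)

Hoare-style two-pointer partition with pivot = 24:

Initial array: [24, 31, 29, 4, 19, 10, 19, 22, 27]

Pointers start at i = 1, j = 8.
i stops at index 1 (arr[1]=31 > 24), j stops at index 7 (arr[7]=22 <= 24): swap arr[1] and arr[7], array becomes [24, 22, 29, 4, 19, 10, 19, 31, 27]
i stops at index 2 (arr[2]=29 > 24), j stops at index 6 (arr[6]=19 <= 24): swap arr[2] and arr[6], array becomes [24, 22, 19, 4, 19, 10, 29, 31, 27]
i ends at 6, j ends at 5: the pointers have crossed (j < i), so scanning stops.

Swap pivot arr[0] with arr[5] to place pivot at position 5: [10, 22, 19, 4, 19, 24, 29, 31, 27]
Pivot position: 5

After partitioning with pivot 24, the array becomes [10, 22, 19, 4, 19, 24, 29, 31, 27]. The pivot is placed at index 5. All elements to the left of the pivot are <= 24, and all elements to the right are > 24.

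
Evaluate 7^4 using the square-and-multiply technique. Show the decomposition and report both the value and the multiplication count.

Computing 7^4 by squaring (build up from 7^1; each line after the first costs one multiplication):

7^1 = 7
7^2 = (7^1)^2 = 7^2 = 49
7^4 = (7^2)^2 = 49^2 = 2401

Result: 2401
Multiplications needed: 2 (2 lines after 7^1)

7^4 = 2401. Using exponentiation by squaring, this requires 2 multiplications. The key idea: if the exponent is even, square the half-power; if odd, multiply by the base once.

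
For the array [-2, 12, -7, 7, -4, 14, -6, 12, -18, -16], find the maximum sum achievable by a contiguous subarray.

Using Kadane's algorithm on [-2, 12, -7, 7, -4, 14, -6, 12, -18, -16]:

Scanning through the array:
Position 1 (value 12): max_ending_here = 12, max_so_far = 12
Position 2 (value -7): max_ending_here = 5, max_so_far = 12
Position 3 (value 7): max_ending_here = 12, max_so_far = 12
Position 4 (value -4): max_ending_here = 8, max_so_far = 12
Position 5 (value 14): max_ending_here = 22, max_so_far = 22
Position 6 (value -6): max_ending_here = 16, max_so_far = 22
Position 7 (value 12): max_ending_here = 28, max_so_far = 28
Position 8 (value -18): max_ending_here = 10, max_so_far = 28
Position 9 (value -16): max_ending_here = -6, max_so_far = 28

Maximum subarray: [12, -7, 7, -4, 14, -6, 12]
Maximum sum: 28

The maximum subarray is [12, -7, 7, -4, 14, -6, 12] with sum 28. This subarray runs from index 1 to index 7.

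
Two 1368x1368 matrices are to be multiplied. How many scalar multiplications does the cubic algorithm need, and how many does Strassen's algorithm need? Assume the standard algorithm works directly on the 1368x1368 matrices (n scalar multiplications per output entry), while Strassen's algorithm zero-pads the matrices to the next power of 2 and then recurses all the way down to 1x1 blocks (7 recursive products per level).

Matrix multiplication for 1368x1368 matrices:

Strassen's algorithm requires power-of-2 dimensions. Pad 1368x1368 to 2048x2048 (next power of 2).

Standard algorithm: 1368^3 = 2560108032 multiplications
Strassen's algorithm: 7^(log2(2048)) = 7^11 = 1977326743 multiplications
Savings: 2560108032 - 1977326743 = 582781289 multiplications

Standard: 2560108032 multiplications (1368^3). Strassen: 1977326743 multiplications (7^11, after padding to 2048x2048). Strassen reduces 8 recursive multiplications to 7 at each level.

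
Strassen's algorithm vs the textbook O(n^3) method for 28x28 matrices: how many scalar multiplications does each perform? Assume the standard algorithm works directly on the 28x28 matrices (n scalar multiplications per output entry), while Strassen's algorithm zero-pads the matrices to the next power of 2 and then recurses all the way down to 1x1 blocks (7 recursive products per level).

Matrix multiplication for 28x28 matrices:

Strassen's algorithm requires power-of-2 dimensions. Pad 28x28 to 32x32 (next power of 2).

Standard algorithm: 28^3 = 21952 multiplications
Strassen's algorithm: 7^(log2(32)) = 7^5 = 16807 multiplications
Savings: 21952 - 16807 = 5145 multiplications

Standard: 21952 multiplications (28^3). Strassen: 16807 multiplications (7^5, after padding to 32x32). Strassen reduces 8 recursive multiplications to 7 at each level.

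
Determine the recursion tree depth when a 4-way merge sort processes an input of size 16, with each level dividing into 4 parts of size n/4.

For divide and conquer with division factor 4:

Problem sizes at each level:
Level 0: 16
Level 1: 4
Level 2: 1

The root is level 0 and the size-1 base case is level 2 (the tree spans levels 0 through 2, i.e. 3 levels counting the root), so the depth is the number of divisions: log_4(16) = 2

The recursion tree depth is log_4(16) = 2. At each level, the problem size is divided by 4, so it takes 2 divisions to reduce to a base case of size 1. The algorithm makes 4 recursive calls at each level.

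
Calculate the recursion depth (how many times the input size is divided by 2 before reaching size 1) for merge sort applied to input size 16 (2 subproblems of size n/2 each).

For divide and conquer with division factor 2:

Problem sizes at each level:
Level 0: 16
Level 1: 8
Level 2: 4
Level 3: 2
Level 4: 1

The root is level 0 and the size-1 base case is level 4 (the tree spans levels 0 through 4, i.e. 5 levels counting the root), so the depth is the number of divisions: log_2(16) = 4

The recursion tree depth is log_2(16) = 4. At each level, the problem size is divided by 2, so it takes 4 divisions to reduce to a base case of size 1. The algorithm makes 2 recursive calls at each level.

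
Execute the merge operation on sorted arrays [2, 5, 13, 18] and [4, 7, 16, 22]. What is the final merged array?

Merging process:

Compare 2 vs 4: take 2 from left. Merged: [2]
Compare 5 vs 4: take 4 from right. Merged: [2, 4]
Compare 5 vs 7: take 5 from left. Merged: [2, 4, 5]
Compare 13 vs 7: take 7 from right. Merged: [2, 4, 5, 7]
Compare 13 vs 16: take 13 from left. Merged: [2, 4, 5, 7, 13]
Compare 18 vs 16: take 16 from right. Merged: [2, 4, 5, 7, 13, 16]
Compare 18 vs 22: take 18 from left. Merged: [2, 4, 5, 7, 13, 16, 18]
Append remaining from right: [22]. Merged: [2, 4, 5, 7, 13, 16, 18, 22]

Final merged array: [2, 4, 5, 7, 13, 16, 18, 22]
Total comparisons: 7

The merged array is [2, 4, 5, 7, 13, 16, 18, 22], requiring 7 comparisons. The merge step runs in O(n) time where n is the total number of elements.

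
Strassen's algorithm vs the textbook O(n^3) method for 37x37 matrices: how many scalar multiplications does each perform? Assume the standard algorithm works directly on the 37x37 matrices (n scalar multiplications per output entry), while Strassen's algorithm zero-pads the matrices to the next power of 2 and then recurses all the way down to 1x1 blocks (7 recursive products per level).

Matrix multiplication for 37x37 matrices:

Strassen's algorithm requires power-of-2 dimensions. Pad 37x37 to 64x64 (next power of 2).

Standard algorithm: 37^3 = 50653 multiplications
Strassen's algorithm: 7^(log2(64)) = 7^6 = 117649 multiplications
Difference: 50653 - 117649 = -66996 (Strassen uses MORE here due to padding overhead — for small or just-over-power-of-2 n, padding can outweigh the per-level savings)

Standard: 50653 multiplications (37^3). Strassen: 117649 multiplications (7^6, after padding to 64x64). Strassen reduces 8 recursive multiplications to 7 at each level.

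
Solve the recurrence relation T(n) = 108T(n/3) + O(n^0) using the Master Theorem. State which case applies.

Master Theorem for T(n) = 108T(n/3) + O(n^0):

a = 108, b = 3, c = 0
log_b(a) = log_3(108) = 4.2619

Case 1: c = 0 < log_3(108) = 4.2619
T(n) = O(n^(log_3 108))

For T(n) = 108T(n/3) + O(n^0): log_3(108) = 4.2619. This is Case 1 of the Master Theorem (c < log_b(a), work dominated by leaves), giving O(n^(log_3 108)).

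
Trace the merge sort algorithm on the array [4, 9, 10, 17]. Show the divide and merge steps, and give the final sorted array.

Merge sort trace:

Split: [4, 9, 10, 17] -> [4, 9] and [10, 17]
  Split: [4, 9] -> [4] and [9]
  Merge: [4] + [9] -> [4, 9]
  Split: [10, 17] -> [10] and [17]
  Merge: [10] + [17] -> [10, 17]
Merge: [4, 9] + [10, 17] -> [4, 9, 10, 17]

Final sorted array: [4, 9, 10, 17]

The merge sort proceeds by recursively splitting the array and merging sorted halves.
After all merges, the sorted array is [4, 9, 10, 17].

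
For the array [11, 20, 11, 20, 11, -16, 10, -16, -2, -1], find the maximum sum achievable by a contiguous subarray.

Using Kadane's algorithm on [11, 20, 11, 20, 11, -16, 10, -16, -2, -1]:

Scanning through the array:
Position 1 (value 20): max_ending_here = 31, max_so_far = 31
Position 2 (value 11): max_ending_here = 42, max_so_far = 42
Position 3 (value 20): max_ending_here = 62, max_so_far = 62
Position 4 (value 11): max_ending_here = 73, max_so_far = 73
Position 5 (value -16): max_ending_here = 57, max_so_far = 73
Position 6 (value 10): max_ending_here = 67, max_so_far = 73
Position 7 (value -16): max_ending_here = 51, max_so_far = 73
Position 8 (value -2): max_ending_here = 49, max_so_far = 73
Position 9 (value -1): max_ending_here = 48, max_so_far = 73

Maximum subarray: [11, 20, 11, 20, 11]
Maximum sum: 73

The maximum subarray is [11, 20, 11, 20, 11] with sum 73. This subarray runs from index 0 to index 4.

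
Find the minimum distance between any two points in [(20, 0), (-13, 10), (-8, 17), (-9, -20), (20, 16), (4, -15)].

Computing all pairwise distances among 6 points:

d((20, 0), (-13, 10)) = 34.4819
d((20, 0), (-8, 17)) = 32.7567
d((20, 0), (-9, -20)) = 35.2278
d((20, 0), (20, 16)) = 16.0
d((20, 0), (4, -15)) = 21.9317
d((-13, 10), (-8, 17)) = 8.6023 <-- minimum
d((-13, 10), (-9, -20)) = 30.2655
d((-13, 10), (20, 16)) = 33.541
d((-13, 10), (4, -15)) = 30.2324
d((-8, 17), (-9, -20)) = 37.0135
d((-8, 17), (20, 16)) = 28.0179
d((-8, 17), (4, -15)) = 34.176
d((-9, -20), (20, 16)) = 46.2277
d((-9, -20), (4, -15)) = 13.9284
d((20, 16), (4, -15)) = 34.8855

Closest pair: (-13, 10) and (-8, 17) with distance 8.6023

The closest pair is (-13, 10) and (-8, 17) with Euclidean distance 8.6023. For 6 points, brute-force pairwise comparison is shown above. For large n, the divide-and-conquer algorithm (sort by x, recurse on halves, check the dividing strip) achieves O(n log n).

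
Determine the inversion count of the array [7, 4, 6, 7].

Finding inversions in [7, 4, 6, 7]:

(0, 1): arr[0]=7 > arr[1]=4
(0, 2): arr[0]=7 > arr[2]=6

Total inversions: 2

The array has 2 inversion(s): (0,1), (0,2). Each pair (i,j) satisfies i < j and arr[i] > arr[j].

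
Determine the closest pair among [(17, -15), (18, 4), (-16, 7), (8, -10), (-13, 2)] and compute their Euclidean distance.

Computing all pairwise distances among 5 points:

d((17, -15), (18, 4)) = 19.0263
d((17, -15), (-16, 7)) = 39.6611
d((17, -15), (8, -10)) = 10.2956
d((17, -15), (-13, 2)) = 34.4819
d((18, 4), (-16, 7)) = 34.1321
d((18, 4), (8, -10)) = 17.2047
d((18, 4), (-13, 2)) = 31.0644
d((-16, 7), (8, -10)) = 29.4109
d((-16, 7), (-13, 2)) = 5.831 <-- minimum
d((8, -10), (-13, 2)) = 24.1868

Closest pair: (-16, 7) and (-13, 2) with distance 5.831

The closest pair is (-16, 7) and (-13, 2) with Euclidean distance 5.831. For 5 points, brute-force pairwise comparison is shown above. For large n, the divide-and-conquer algorithm (sort by x, recurse on halves, check the dividing strip) achieves O(n log n).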